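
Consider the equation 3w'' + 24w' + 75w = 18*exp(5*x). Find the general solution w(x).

Divide through by 3: w'' + 8w' + 25w = 6*exp(5*x).
Characteristic equation r² + 8r + 25 = 0 has discriminant (8)² - 4·(25) = -36 < 0, so r = -4 ± 3i.
Hence w_h = C1*cos(3*x)*exp(-4*x) + C2*exp(-4*x)*sin(3*x).
Try w_p = A*exp(5*x). Substituting into the equation and dividing by exp(5*x) gives A = 1/15, so w_p = exp(5*x)/15.

w = exp(5*x)/15 + C1*cos(3*x)*exp(-4*x) + C2*exp(-4*x)*sin(3*x)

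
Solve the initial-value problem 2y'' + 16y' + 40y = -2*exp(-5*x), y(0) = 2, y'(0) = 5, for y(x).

y = -exp(-5*x)/5 + 11*cos(2*x)*exp(-4*x)/5 + 32*exp(-4*x)*sin(2*x)/5

Divide through by 2: y'' + 8y' + 20y = -exp(-5*x).
Characteristic equation r² + 8r + 20 = 0 has discriminant (8)² - 4·(20) = -16 < 0, so r = -4 ± 2i.
Hence y_h = C1*cos(2*x)*exp(-4*x) + C2*exp(-4*x)*sin(2*x).
Try y_p = A*exp(-5*x). Substituting into the equation and dividing by exp(-5*x) gives A = -1/5, so y_p = -exp(-5*x)/5.
General solution: y = -exp(-5*x)/5 + C1*cos(2*x)*exp(-4*x) + C2*exp(-4*x)*sin(2*x).
Apply the initial conditions: y(0) = -1/5 + C1 = 2 and y'(0) = 1 - 4*C1 + 2*C2 = 5. Solving gives C1 = 11/5, C2 = 32/5.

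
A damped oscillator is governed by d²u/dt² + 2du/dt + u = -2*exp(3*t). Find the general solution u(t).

u = -exp(3*t)/8 + C1*exp(-t) + C2*t*exp(-t)

Characteristic equation r² + 2r + 1 = 0 has discriminant (2)² - 4·(1) = 0, so r = -1 is a repeated root.
Hence u_h = (C1 + C2*t)*exp(-t).
Try u_p = A*exp(3*t). Substituting into the equation and dividing by exp(3*t) gives A = -1/8, so u_p = -exp(3*t)/8.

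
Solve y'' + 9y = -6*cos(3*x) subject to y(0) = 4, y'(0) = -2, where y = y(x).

y = 4*cos(3*x) - 2*sin(3*x)/3 - x*sin(3*x)

Characteristic equation r² + 9 = 0 has discriminant (0)² - 4·(9) = -36 < 0, so r = ± 3i.
Hence y_h = C1*cos(3*x) + C2*sin(3*x).
Since ±3i are characteristic roots, multiply the trial by x. Try y_p = x*(A*cos(3*x) + B*sin(3*x)). Substituting and equating the coefficients of cos(3x) and sin(3x) gives A = 0, B = -1, so y_p = -x*sin(3*x).
General solution: y = C1*cos(3*x) + C2*sin(3*x) - x*sin(3*x).
Apply the initial conditions: y(0) = C1 = 4 and y'(0) = 3*C2 = -2. Solving gives C1 = 4, C2 = -2/3.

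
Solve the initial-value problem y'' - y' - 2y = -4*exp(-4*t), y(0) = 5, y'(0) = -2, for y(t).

y = -2*exp(-4*t)/9 + 7*exp(2*t)/9 + 40*exp(-t)/9

Characteristic equation r² - r - 2 = 0 factors as (r + 1)(r - 2) = 0, so r = -1, 2.
Hence y_h = C1*exp(-t) + C2*exp(2*t).
Try y_p = A*exp(-4*t). Substituting into the equation and dividing by exp(-4*t) gives A = -2/9, so y_p = -2*exp(-4*t)/9.
General solution: y = -2*exp(-4*t)/9 + C1*exp(-t) + C2*exp(2*t).
Apply the initial conditions: y(0) = -2/9 + C1 + C2 = 5 and y'(0) = 8/9 - C1 + 2*C2 = -2. Solving gives C1 = 40/9, C2 = 7/9.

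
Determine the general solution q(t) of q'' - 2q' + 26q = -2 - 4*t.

Characteristic equation r² - 2r + 26 = 0 has discriminant (-2)² - 4·(26) = -100 < 0, so r = 1 ± 5i.
Hence q_h = C1*cos(5*t)*exp(t) + C2*exp(t)*sin(5*t).
For the particular solution try q_p = A0 + A1*t. Substituting and matching coefficients of each power of t gives A0 = -15/169, A1 = -2/13, so q_p = -15/169 - 2*t/13.

q = -15/169 - 2*t/13 + C1*cos(5*t)*exp(t) + C2*exp(t)*sin(5*t)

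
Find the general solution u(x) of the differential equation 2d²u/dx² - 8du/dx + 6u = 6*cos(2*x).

u = -24*sin(2*x)/65 - 3*cos(2*x)/65 + C1*exp(x) + C2*exp(3*x)

Divide through by 2: u'' - 4u' + 3u = 3*cos(2*x).
Characteristic equation r² - 4r + 3 = 0 factors as (r - 1)(r - 3) = 0, so r = 1, 3.
Hence u_h = C1*exp(x) + C2*exp(3*x).
Try u_p = A*cos(2*x) + B*sin(2*x). Substituting and equating the coefficients of cos(2x) and sin(2x) gives A = -3/65, B = -24/65, so u_p = -24*sin(2*x)/65 - 3*cos(2*x)/65.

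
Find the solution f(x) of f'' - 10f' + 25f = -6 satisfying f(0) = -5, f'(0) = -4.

Characteristic equation r² - 10r + 25 = 0 has discriminant (-10)² - 4·(25) = 0, so r = 5 is a repeated root.
Hence f_h = (C1 + C2*x)*exp(5*x).
For the particular solution try f_p = A0. Substituting and matching coefficients of each power of x gives A0 = -6/25, so f_p = -6/25.
General solution: f = -6/25 + C1*exp(5*x) + C2*x*exp(5*x).
Apply the initial conditions: f(0) = -6/25 + C1 = -5 and f'(0) = C2 + 5*C1 = -4. Solving gives C1 = -119/25, C2 = 99/5.

f = -6/25 - 119*exp(5*x)/25 + 99*x*exp(5*x)/5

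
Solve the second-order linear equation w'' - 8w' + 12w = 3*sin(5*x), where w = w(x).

w = -39*sin(5*x)/1769 + 120*cos(5*x)/1769 + C1*exp(6*x) + C2*exp(2*x)

Characteristic equation r² - 8r + 12 = 0 factors as (r - 6)(r - 2) = 0, so r = 6, 2.
Hence w_h = C1*exp(6*x) + C2*exp(2*x).
Try w_p = A*cos(5*x) + B*sin(5*x). Substituting and equating the coefficients of cos(5x) and sin(5x) gives A = 120/1769, B = -39/1769, so w_p = -39*sin(5*x)/1769 + 120*cos(5*x)/1769.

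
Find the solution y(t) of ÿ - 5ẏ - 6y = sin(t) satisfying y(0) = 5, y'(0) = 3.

y = -7*sin(t)/74 + 5*cos(t)/74 + 53*exp(-t)/14 + 297*exp(6*t)/259

Characteristic equation r² - 5r - 6 = 0 factors as (r + 1)(r - 6) = 0, so r = -1, 6.
Hence y_h = C1*exp(-t) + C2*exp(6*t).
Try y_p = A*cos(t) + B*sin(t). Substituting and equating the coefficients of cos(t) and sin(t) gives A = 5/74, B = -7/74, so y_p = -7*sin(t)/74 + 5*cos(t)/74.
General solution: y = -7*sin(t)/74 + 5*cos(t)/74 + C1*exp(-t) + C2*exp(6*t).
Apply the initial conditions: y(0) = 5/74 + C1 + C2 = 5 and y'(0) = -7/74 - C1 + 6*C2 = 3. Solving gives C1 = 53/14, C2 = 297/259.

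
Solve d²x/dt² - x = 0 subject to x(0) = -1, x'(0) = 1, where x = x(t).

x = -exp(-t)

Characteristic equation r² - 1 = 0 factors as (r + 1)(r - 1) = 0, so r = -1, 1.
Hence x_h = C1*exp(-t) + C2*exp(t).
Apply the initial conditions: x(0) = C1 + C2 = -1 and x'(0) = C2 - C1 = 1. Solving gives C1 = -1, C2 = 0.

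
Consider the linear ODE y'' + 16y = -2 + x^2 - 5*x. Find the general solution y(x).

Characteristic equation r² + 16 = 0 has discriminant (0)² - 4·(16) = -64 < 0, so r = ± 4i.
Hence y_h = C1*cos(4*x) + C2*sin(4*x).
For the particular solution try y_p = A0 + A1*x + A2*x^2. Substituting and matching coefficients of each power of x gives A0 = -17/128, A1 = -5/16, A2 = 1/16, so y_p = -17/128 - 5*x/16 + x^2/16.

y = -17/128 - 5*x/16 + x**2/16 + C1*cos(4*x) + C2*sin(4*x)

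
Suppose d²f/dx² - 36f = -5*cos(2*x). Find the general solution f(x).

Characteristic equation r² - 36 = 0 factors as (r + 6)(r - 6) = 0, so r = -6, 6.
Hence f_h = C1*exp(-6*x) + C2*exp(6*x).
Try f_p = A*cos(2*x) + B*sin(2*x). Substituting and equating the coefficients of cos(2x) and sin(2x) gives A = 1/8, B = 0, so f_p = cos(2*x)/8.

f = cos(2*x)/8 + C1*exp(-6*x) + C2*exp(6*x)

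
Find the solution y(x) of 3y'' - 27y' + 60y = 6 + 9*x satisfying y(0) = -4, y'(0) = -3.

Divide through by 3: y'' - 9y' + 20y = 2 + 3*x.
Characteristic equation r² - 9r + 20 = 0 factors as (r - 4)(r - 5) = 0, so r = 4, 5.
Hence y_h = C1*exp(4*x) + C2*exp(5*x).
For the particular solution try y_p = A0 + A1*x. Substituting and matching coefficients of each power of x gives A0 = 67/400, A1 = 3/20, so y_p = 67/400 + 3*x/20.
General solution: y = 67/400 + 3*x/20 + C1*exp(4*x) + C2*exp(5*x).
Apply the initial conditions: y(0) = 67/400 + C1 + C2 = -4 and y'(0) = 3/20 + 4*C1 + 5*C2 = -3. Solving gives C1 = -283/16, C2 = 338/25.

y = 67/400 - 283*exp(4*x)/16 + 3*x/20 + 338*exp(5*x)/25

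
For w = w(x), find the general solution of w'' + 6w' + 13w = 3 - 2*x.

w = 51/169 - 2*x/13 + C1*cos(2*x)*exp(-3*x) + C2*exp(-3*x)*sin(2*x)

Characteristic equation r² + 6r + 13 = 0 has discriminant (6)² - 4·(13) = -16 < 0, so r = -3 ± 2i.
Hence w_h = C1*cos(2*x)*exp(-3*x) + C2*exp(-3*x)*sin(2*x).
For the particular solution try w_p = A0 + A1*x. Substituting and matching coefficients of each power of x gives A0 = 51/169, A1 = -2/13, so w_p = 51/169 - 2*x/13.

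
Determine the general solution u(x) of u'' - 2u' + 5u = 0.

u = C1*cos(2*x)*exp(x) + C2*exp(x)*sin(2*x)

Characteristic equation r² - 2r + 5 = 0 has discriminant (-2)² - 4·(5) = -16 < 0, so r = 1 ± 2i.
Hence u_h = C1*cos(2*x)*exp(x) + C2*exp(x)*sin(2*x).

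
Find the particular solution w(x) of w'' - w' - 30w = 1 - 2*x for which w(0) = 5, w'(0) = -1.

Characteristic equation r² - r - 30 = 0 factors as (r - 6)(r + 5) = 0, so r = 6, -5.
Hence w_h = C1*exp(6*x) + C2*exp(-5*x).
For the particular solution try w_p = A0 + A1*x. Substituting and matching coefficients of each power of x gives A0 = -8/225, A1 = 1/15, so w_p = -8/225 + x/15.
General solution: w = -8/225 + x/15 + C1*exp(6*x) + C2*exp(-5*x).
Apply the initial conditions: w(0) = -8/225 + C1 + C2 = 5 and w'(0) = 1/15 - 5*C2 + 6*C1 = -1. Solving gives C1 = 217/99, C2 = 782/275.

w = -8/225 + x/15 + 217*exp(6*x)/99 + 782*exp(-5*x)/275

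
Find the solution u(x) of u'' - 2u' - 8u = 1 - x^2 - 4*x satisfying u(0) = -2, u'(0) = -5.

Characteristic equation r² - 2r - 8 = 0 factors as (r + 2)(r - 4) = 0, so r = -2, 4.
Hence u_h = C1*exp(-2*x) + C2*exp(4*x).
For the particular solution try u_p = A0 + A1*x + A2*x^2. Substituting and matching coefficients of each power of x gives A0 = -13/64, A1 = 7/16, A2 = 1/8, so u_p = -13/64 + x^2/8 + 7*x/16.
General solution: u = -13/64 + x^2/8 + 7*x/16 + C1*exp(-2*x) + C2*exp(4*x).
Apply the initial conditions: u(0) = -13/64 + C1 + C2 = -2 and u'(0) = 7/16 - 2*C1 + 4*C2 = -5. Solving gives C1 = -7/24, C2 = -289/192.

u = -13/64 - 289*exp(4*x)/192 - 7*exp(-2*x)/24 + x**2/8 + 7*x/16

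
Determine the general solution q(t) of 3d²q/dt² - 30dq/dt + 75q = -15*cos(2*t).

q = -105*cos(2*t)/841 + 100*sin(2*t)/841 + C1*exp(5*t) + C2*t*exp(5*t)

Divide through by 3: q'' - 10q' + 25q = -5*cos(2*t).
Characteristic equation r² - 10r + 25 = 0 has discriminant (-10)² - 4·(25) = 0, so r = 5 is a repeated root.
Hence q_h = (C1 + C2*t)*exp(5*t).
Try q_p = A*cos(2*t) + B*sin(2*t). Substituting and equating the coefficients of cos(2t) and sin(2t) gives A = -105/841, B = 100/841, so q_p = -105*cos(2*t)/841 + 100*sin(2*t)/841.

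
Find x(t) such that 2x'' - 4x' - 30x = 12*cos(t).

x = -24*cos(t)/65 - 3*sin(t)/65 + C1*exp(5*t) + C2*exp(-3*t)

Divide through by 2: x'' - 2x' - 15x = 6*cos(t).
Characteristic equation r² - 2r - 15 = 0 factors as (r - 5)(r + 3) = 0, so r = 5, -3.
Hence x_h = C1*exp(5*t) + C2*exp(-3*t).
Try x_p = A*cos(t) + B*sin(t). Substituting and equating the coefficients of cos(t) and sin(t) gives A = -24/65, B = -3/65, so x_p = -24*cos(t)/65 - 3*sin(t)/65.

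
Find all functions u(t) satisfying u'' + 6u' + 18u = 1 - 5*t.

Characteristic equation r² + 6r + 18 = 0 has discriminant (6)² - 4·(18) = -36 < 0, so r = -3 ± 3i.
Hence u_h = C1*cos(3*t)*exp(-3*t) + C2*exp(-3*t)*sin(3*t).
For the particular solution try u_p = A0 + A1*t. Substituting and matching coefficients of each power of t gives A0 = 4/27, A1 = -5/18, so u_p = 4/27 - 5*t/18.

u = 4/27 - 5*t/18 + C1*cos(3*t)*exp(-3*t) + C2*exp(-3*t)*sin(3*t)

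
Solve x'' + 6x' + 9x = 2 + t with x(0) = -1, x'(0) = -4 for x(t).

x = 4/27 - 31*exp(-3*t)/27 + t/9 - 68*t*exp(-3*t)/9

Characteristic equation r² + 6r + 9 = 0 has discriminant (6)² - 4·(9) = 0, so r = -3 is a repeated root.
Hence x_h = (C1 + C2*t)*exp(-3*t).
For the particular solution try x_p = A0 + A1*t. Substituting and matching coefficients of each power of t gives A0 = 4/27, A1 = 1/9, so x_p = 4/27 + t/9.
General solution: x = 4/27 + t/9 + C1*exp(-3*t) + C2*t*exp(-3*t).
Apply the initial conditions: x(0) = 4/27 + C1 = -1 and x'(0) = 1/9 + C2 - 3*C1 = -4. Solving gives C1 = -31/27, C2 = -68/9.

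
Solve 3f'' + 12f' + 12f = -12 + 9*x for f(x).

f = -7/4 + 3*x/4 + C1*exp(-2*x) + C2*x*exp(-2*x)

Divide through by 3: f'' + 4f' + 4f = -4 + 3*x.
Characteristic equation r² + 4r + 4 = 0 has discriminant (4)² - 4·(4) = 0, so r = -2 is a repeated root.
Hence f_h = (C1 + C2*x)*exp(-2*x).
For the particular solution try f_p = A0 + A1*x. Substituting and matching coefficients of each power of x gives A0 = -7/4, A1 = 3/4, so f_p = -7/4 + 3*x/4.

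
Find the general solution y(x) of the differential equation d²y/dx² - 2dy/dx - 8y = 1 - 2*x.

Characteristic equation r² - 2r - 8 = 0 factors as (r + 2)(r - 4) = 0, so r = -2, 4.
Hence y_h = C1*exp(-2*x) + C2*exp(4*x).
For the particular solution try y_p = A0 + A1*x. Substituting and matching coefficients of each power of x gives A0 = -3/16, A1 = 1/4, so y_p = -3/16 + x/4.

y = -3/16 + x/4 + C1*exp(-2*x) + C2*exp(4*x)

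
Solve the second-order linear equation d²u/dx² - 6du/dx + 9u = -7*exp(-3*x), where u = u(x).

u = -7*exp(-3*x)/36 + C1*exp(3*x) + C2*x*exp(3*x)

Characteristic equation r² - 6r + 9 = 0 has discriminant (-6)² - 4·(9) = 0, so r = 3 is a repeated root.
Hence u_h = (C1 + C2*x)*exp(3*x).
Try u_p = A*exp(-3*x). Substituting into the equation and dividing by exp(-3*x) gives A = -7/36, so u_p = -7*exp(-3*x)/36.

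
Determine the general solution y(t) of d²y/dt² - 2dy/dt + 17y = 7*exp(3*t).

y = 7*exp(3*t)/20 + C1*cos(4*t)*exp(t) + C2*exp(t)*sin(4*t)

Characteristic equation r² - 2r + 17 = 0 has discriminant (-2)² - 4·(17) = -64 < 0, so r = 1 ± 4i.
Hence y_h = C1*cos(4*t)*exp(t) + C2*exp(t)*sin(4*t).
Try y_p = A*exp(3*t). Substituting into the equation and dividing by exp(3*t) gives A = 7/20, so y_p = 7*exp(3*t)/20.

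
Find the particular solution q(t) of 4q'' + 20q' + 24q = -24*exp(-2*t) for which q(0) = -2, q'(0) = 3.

q = -5*exp(-3*t) + 3*exp(-2*t) - 6*t*exp(-2*t)

Divide through by 4: q'' + 5q' + 6q = -6*exp(-2*t).
Characteristic equation r² + 5r + 6 = 0 factors as (r + 3)(r + 2) = 0, so r = -3, -2.
Hence q_h = C1*exp(-3*t) + C2*exp(-2*t).
Since exp(-2*t) solves the homogeneous equation (r = -2 is a root of multiplicity 1), multiply the trial by t. Try q_p = A*t*exp(-2*t). Substituting into the equation and dividing by exp(-2*t) gives A = -6, so q_p = -6*t*exp(-2*t).
General solution: q = C1*exp(-3*t) + C2*exp(-2*t) - 6*t*exp(-2*t).
Apply the initial conditions: q(0) = C1 + C2 = -2 and q'(0) = -6 - 3*C1 - 2*C2 = 3. Solving gives C1 = -5, C2 = 3.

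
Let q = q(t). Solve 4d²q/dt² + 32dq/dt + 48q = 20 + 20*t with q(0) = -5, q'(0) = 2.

Divide through by 4: q'' + 8q' + 12q = 5 + 5*t.
Characteristic equation r² + 8r + 12 = 0 factors as (r + 2)(r + 6) = 0, so r = -2, -6.
Hence q_h = C1*exp(-2*t) + C2*exp(-6*t).
For the particular solution try q_p = A0 + A1*t. Substituting and matching coefficients of each power of t gives A0 = 5/36, A1 = 5/12, so q_p = 5/36 + 5*t/12.
General solution: q = 5/36 + 5*t/12 + C1*exp(-2*t) + C2*exp(-6*t).
Apply the initial conditions: q(0) = 5/36 + C1 + C2 = -5 and q'(0) = 5/12 - 6*C2 - 2*C1 = 2. Solving gives C1 = -117/16, C2 = 313/144.

q = 5/36 - 117*exp(-2*t)/16 + 5*t/12 + 313*exp(-6*t)/144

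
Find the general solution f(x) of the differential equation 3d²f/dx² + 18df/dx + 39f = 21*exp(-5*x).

f = 7*exp(-5*x)/8 + C1*cos(2*x)*exp(-3*x) + C2*exp(-3*x)*sin(2*x)

Divide through by 3: f'' + 6f' + 13f = 7*exp(-5*x).
Characteristic equation r² + 6r + 13 = 0 has discriminant (6)² - 4·(13) = -16 < 0, so r = -3 ± 2i.
Hence f_h = C1*cos(2*x)*exp(-3*x) + C2*exp(-3*x)*sin(2*x).
Try f_p = A*exp(-5*x). Substituting into the equation and dividing by exp(-5*x) gives A = 7/8, so f_p = 7*exp(-5*x)/8.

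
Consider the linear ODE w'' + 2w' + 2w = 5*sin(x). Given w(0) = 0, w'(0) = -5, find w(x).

w = -2*cos(x) - 4*exp(-x)*sin(x) + 2*cos(x)*exp(-x) + sin(x)

Characteristic equation r² + 2r + 2 = 0 has discriminant (2)² - 4·(2) = -4 < 0, so r = -1 ± i.
Hence w_h = C1*cos(x)*exp(-x) + C2*exp(-x)*sin(x).
Try w_p = A*cos(x) + B*sin(x). Substituting and equating the coefficients of cos(x) and sin(x) gives A = -2, B = 1, so w_p = -2*cos(x) + sin(x).
General solution: w = -2*cos(x) + C1*cos(x)*exp(-x) + C2*exp(-x)*sin(x) + sin(x).
Apply the initial conditions: w(0) = -2 + C1 = 0 and w'(0) = 1 + C2 - C1 = -5. Solving gives C1 = 2, C2 = -4.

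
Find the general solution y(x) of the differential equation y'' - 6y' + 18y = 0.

Characteristic equation r² - 6r + 18 = 0 has discriminant (-6)² - 4·(18) = -36 < 0, so r = 3 ± 3i.
Hence y_h = C1*cos(3*x)*exp(3*x) + C2*exp(3*x)*sin(3*x).

y = C1*cos(3*x)*exp(3*x) + C2*exp(3*x)*sin(3*x)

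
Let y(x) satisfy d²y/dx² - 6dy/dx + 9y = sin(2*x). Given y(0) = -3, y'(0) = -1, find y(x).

y = -519*exp(3*x)/169 + 5*sin(2*x)/169 + 12*cos(2*x)/169 + 106*x*exp(3*x)/13

Characteristic equation r² - 6r + 9 = 0 has discriminant (-6)² - 4·(9) = 0, so r = 3 is a repeated root.
Hence y_h = (C1 + C2*x)*exp(3*x).
Try y_p = A*cos(2*x) + B*sin(2*x). Substituting and equating the coefficients of cos(2x) and sin(2x) gives A = 12/169, B = 5/169, so y_p = 5*sin(2*x)/169 + 12*cos(2*x)/169.
General solution: y = 5*sin(2*x)/169 + 12*cos(2*x)/169 + C1*exp(3*x) + C2*x*exp(3*x).
Apply the initial conditions: y(0) = 12/169 + C1 = -3 and y'(0) = 10/169 + C2 + 3*C1 = -1. Solving gives C1 = -519/169, C2 = 106/13.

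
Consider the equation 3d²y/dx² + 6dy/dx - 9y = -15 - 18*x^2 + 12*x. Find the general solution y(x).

Divide through by 3: y'' + 2y' - 3y = -5 - 6*x^2 + 4*x.
Characteristic equation r² + 2r - 3 = 0 factors as (r - 1)(r + 3) = 0, so r = 1, -3.
Hence y_h = C1*exp(x) + C2*exp(-3*x).
For the particular solution try y_p = A0 + A1*x + A2*x^2. Substituting and matching coefficients of each power of x gives A0 = 35/9, A1 = 4/3, A2 = 2, so y_p = 35/9 + 2*x^2 + 4*x/3.

y = 35/9 + 2*x**2 + 4*x/3 + C1*exp(x) + C2*exp(-3*x)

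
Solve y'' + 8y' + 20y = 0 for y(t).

y = C1*cos(2*t)*exp(-4*t) + C2*exp(-4*t)*sin(2*t)

Characteristic equation r² + 8r + 20 = 0 has discriminant (8)² - 4·(20) = -16 < 0, so r = -4 ± 2i.
Hence y_h = C1*cos(2*t)*exp(-4*t) + C2*exp(-4*t)*sin(2*t).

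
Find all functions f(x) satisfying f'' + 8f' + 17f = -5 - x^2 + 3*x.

f = -1947/4913 - x**2/17 + 67*x/289 + C1*cos(x)*exp(-4*x) + C2*exp(-4*x)*sin(x)

Characteristic equation r² + 8r + 17 = 0 has discriminant (8)² - 4·(17) = -4 < 0, so r = -4 ± i.
Hence f_h = C1*cos(x)*exp(-4*x) + C2*exp(-4*x)*sin(x).
For the particular solution try f_p = A0 + A1*x + A2*x^2. Substituting and matching coefficients of each power of x gives A0 = -1947/4913, A1 = 67/289, A2 = -1/17, so f_p = -1947/4913 - x^2/17 + 67*x/289.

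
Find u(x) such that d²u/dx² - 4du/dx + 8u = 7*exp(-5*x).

Characteristic equation r² - 4r + 8 = 0 has discriminant (-4)² - 4·(8) = -16 < 0, so r = 2 ± 2i.
Hence u_h = C1*cos(2*x)*exp(2*x) + C2*exp(2*x)*sin(2*x).
Try u_p = A*exp(-5*x). Substituting into the equation and dividing by exp(-5*x) gives A = 7/53, so u_p = 7*exp(-5*x)/53.

u = 7*exp(-5*x)/53 + C1*cos(2*x)*exp(2*x) + C2*exp(2*x)*sin(2*x)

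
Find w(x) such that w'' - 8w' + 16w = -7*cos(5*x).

w = 63*cos(5*x)/1681 + 280*sin(5*x)/1681 + C1*exp(4*x) + C2*x*exp(4*x)

Characteristic equation r² - 8r + 16 = 0 has discriminant (-8)² - 4·(16) = 0, so r = 4 is a repeated root.
Hence w_h = (C1 + C2*x)*exp(4*x).
Try w_p = A*cos(5*x) + B*sin(5*x). Substituting and equating the coefficients of cos(5x) and sin(5x) gives A = 63/1681, B = 280/1681, so w_p = 63*cos(5*x)/1681 + 280*sin(5*x)/1681.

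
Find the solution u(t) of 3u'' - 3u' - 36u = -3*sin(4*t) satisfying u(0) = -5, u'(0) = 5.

u = -621*exp(-3*t)/175 - 81*exp(4*t)/56 - cos(4*t)/200 + 7*sin(4*t)/200

Divide through by 3: u'' - u' - 12u = -sin(4*t).
Characteristic equation r² - r - 12 = 0 factors as (r - 4)(r + 3) = 0, so r = 4, -3.
Hence u_h = C1*exp(4*t) + C2*exp(-3*t).
Try u_p = A*cos(4*t) + B*sin(4*t). Substituting and equating the coefficients of cos(4t) and sin(4t) gives A = -1/200, B = 7/200, so u_p = -cos(4*t)/200 + 7*sin(4*t)/200.
General solution: u = -cos(4*t)/200 + 7*sin(4*t)/200 + C1*exp(4*t) + C2*exp(-3*t).
Apply the initial conditions: u(0) = -1/200 + C1 + C2 = -5 and u'(0) = 7/50 - 3*C2 + 4*C1 = 5. Solving gives C1 = -81/56, C2 = -621/175.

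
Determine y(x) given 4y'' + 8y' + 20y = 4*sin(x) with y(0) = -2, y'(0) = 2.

y = -cos(x)/10 + sin(x)/5 - 19*cos(2*x)*exp(-x)/10 - exp(-x)*sin(2*x)/20

Divide through by 4: y'' + 2y' + 5y = sin(x).
Characteristic equation r² + 2r + 5 = 0 has discriminant (2)² - 4·(5) = -16 < 0, so r = -1 ± 2i.
Hence y_h = C1*cos(2*x)*exp(-x) + C2*exp(-x)*sin(2*x).
Try y_p = A*cos(x) + B*sin(x). Substituting and equating the coefficients of cos(x) and sin(x) gives A = -1/10, B = 1/5, so y_p = -cos(x)/10 + sin(x)/5.
General solution: y = -cos(x)/10 + sin(x)/5 + C1*cos(2*x)*exp(-x) + C2*exp(-x)*sin(2*x).
Apply the initial conditions: y(0) = -1/10 + C1 = -2 and y'(0) = 1/5 - C1 + 2*C2 = 2. Solving gives C1 = -19/10, C2 = -1/20.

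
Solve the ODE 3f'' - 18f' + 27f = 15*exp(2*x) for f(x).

f = 5*exp(2*x) + C1*exp(3*x) + C2*x*exp(3*x)

Divide through by 3: f'' - 6f' + 9f = 5*exp(2*x).
Characteristic equation r² - 6r + 9 = 0 has discriminant (-6)² - 4·(9) = 0, so r = 3 is a repeated root.
Hence f_h = (C1 + C2*x)*exp(3*x).
Try f_p = A*exp(2*x). Substituting into the equation and dividing by exp(2*x) gives A = 5, so f_p = 5*exp(2*x).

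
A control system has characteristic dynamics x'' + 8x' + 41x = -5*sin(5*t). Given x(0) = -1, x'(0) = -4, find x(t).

Characteristic equation r² + 8r + 41 = 0 has discriminant (8)² - 4·(41) = -100 < 0, so r = -4 ± 5i.
Hence x_h = C1*cos(5*t)*exp(-4*t) + C2*exp(-4*t)*sin(5*t).
Try x_p = A*cos(5*t) + B*sin(5*t). Substituting and equating the coefficients of cos(5t) and sin(5t) gives A = 25/232, B = -5/116, so x_p = -5*sin(5*t)/116 + 25*cos(5*t)/232.
General solution: x = -5*sin(5*t)/116 + 25*cos(5*t)/232 + C1*cos(5*t)*exp(-4*t) + C2*exp(-4*t)*sin(5*t).
Apply the initial conditions: x(0) = 25/232 + C1 = -1 and x'(0) = -25/116 - 4*C1 + 5*C2 = -4. Solving gives C1 = -257/232, C2 = -953/580.

x = -5*sin(5*t)/116 + 25*cos(5*t)/232 - 953*exp(-4*t)*sin(5*t)/580 - 257*cos(5*t)*exp(-4*t)/232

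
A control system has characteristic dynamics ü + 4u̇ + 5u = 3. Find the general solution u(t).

Characteristic equation r² + 4r + 5 = 0 has discriminant (4)² - 4·(5) = -4 < 0, so r = -2 ± i.
Hence u_h = C1*cos(t)*exp(-2*t) + C2*exp(-2*t)*sin(t).
For the particular solution try u_p = A0. Substituting and matching coefficients of each power of t gives A0 = 3/5, so u_p = 3/5.

u = 3/5 + C1*cos(t)*exp(-2*t) + C2*exp(-2*t)*sin(t)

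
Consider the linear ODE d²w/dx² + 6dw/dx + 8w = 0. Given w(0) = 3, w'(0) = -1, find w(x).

w = -5*exp(-4*x)/2 + 11*exp(-2*x)/2

Characteristic equation r² + 6r + 8 = 0 factors as (r + 2)(r + 4) = 0, so r = -2, -4.
Hence w_h = C1*exp(-2*x) + C2*exp(-4*x).
Apply the initial conditions: w(0) = C1 + C2 = 3 and w'(0) = -4*C2 - 2*C1 = -1. Solving gives C1 = 11/2, C2 = -5/2.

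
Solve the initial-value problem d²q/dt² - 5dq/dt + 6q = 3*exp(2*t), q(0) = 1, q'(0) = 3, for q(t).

Characteristic equation r² - 5r + 6 = 0 factors as (r - 2)(r - 3) = 0, so r = 2, 3.
Hence q_h = C1*exp(2*t) + C2*exp(3*t).
Since exp(2*t) solves the homogeneous equation (r = 2 is a root of multiplicity 1), multiply the trial by t. Try q_p = A*t*exp(2*t). Substituting into the equation and dividing by exp(2*t) gives A = -3, so q_p = -3*t*exp(2*t).
General solution: q = C1*exp(2*t) + C2*exp(3*t) - 3*t*exp(2*t).
Apply the initial conditions: q(0) = C1 + C2 = 1 and q'(0) = -3 + 2*C1 + 3*C2 = 3. Solving gives C1 = -3, C2 = 4.

q = -3*exp(2*t) + 4*exp(3*t) - 3*t*exp(2*t)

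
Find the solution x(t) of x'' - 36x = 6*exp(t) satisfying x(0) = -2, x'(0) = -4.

Characteristic equation r² - 36 = 0 factors as (r - 6)(r + 6) = 0, so r = 6, -6.
Hence x_h = C1*exp(6*t) + C2*exp(-6*t).
Try x_p = A*exp(t). Substituting into the equation and dividing by exp(t) gives A = -6/35, so x_p = -6*exp(t)/35.
General solution: x = -6*exp(t)/35 + C1*exp(6*t) + C2*exp(-6*t).
Apply the initial conditions: x(0) = -6/35 + C1 + C2 = -2 and x'(0) = -6/35 - 6*C2 + 6*C1 = -4. Solving gives C1 = -37/30, C2 = -25/42.

x = -37*exp(6*t)/30 - 25*exp(-6*t)/42 - 6*exp(t)/35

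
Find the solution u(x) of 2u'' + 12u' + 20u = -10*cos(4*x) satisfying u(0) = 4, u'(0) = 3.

u = -10*sin(4*x)/51 + 5*cos(4*x)/102 + 403*cos(x)*exp(-3*x)/102 + 1595*exp(-3*x)*sin(x)/102

Divide through by 2: u'' + 6u' + 10u = -5*cos(4*x).
Characteristic equation r² + 6r + 10 = 0 has discriminant (6)² - 4·(10) = -4 < 0, so r = -3 ± i.
Hence u_h = C1*cos(x)*exp(-3*x) + C2*exp(-3*x)*sin(x).
Try u_p = A*cos(4*x) + B*sin(4*x). Substituting and equating the coefficients of cos(4x) and sin(4x) gives A = 5/102, B = -10/51, so u_p = -10*sin(4*x)/51 + 5*cos(4*x)/102.
General solution: u = -10*sin(4*x)/51 + 5*cos(4*x)/102 + C1*cos(x)*exp(-3*x) + C2*exp(-3*x)*sin(x).
Apply the initial conditions: u(0) = 5/102 + C1 = 4 and u'(0) = -40/51 + C2 - 3*C1 = 3. Solving gives C1 = 403/102, C2 = 1595/102.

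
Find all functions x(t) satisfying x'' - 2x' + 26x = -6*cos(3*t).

x = -102*cos(3*t)/325 + 36*sin(3*t)/325 + C1*cos(5*t)*exp(t) + C2*exp(t)*sin(5*t)

Characteristic equation r² - 2r + 26 = 0 has discriminant (-2)² - 4·(26) = -100 < 0, so r = 1 ± 5i.
Hence x_h = C1*cos(5*t)*exp(t) + C2*exp(t)*sin(5*t).
Try x_p = A*cos(3*t) + B*sin(3*t). Substituting and equating the coefficients of cos(3t) and sin(3t) gives A = -102/325, B = 36/325, so x_p = -102*cos(3*t)/325 + 36*sin(3*t)/325.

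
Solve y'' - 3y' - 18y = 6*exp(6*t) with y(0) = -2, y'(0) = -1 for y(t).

y = -31*exp(-3*t)/27 - 23*exp(6*t)/27 + 2*t*exp(6*t)/3

Characteristic equation r² - 3r - 18 = 0 factors as (r + 3)(r - 6) = 0, so r = -3, 6.
Hence y_h = C1*exp(-3*t) + C2*exp(6*t).
Since exp(6*t) solves the homogeneous equation (r = 6 is a root of multiplicity 1), multiply the trial by t. Try y_p = A*t*exp(6*t). Substituting into the equation and dividing by exp(6*t) gives A = 2/3, so y_p = 2*t*exp(6*t)/3.
General solution: y = C1*exp(-3*t) + C2*exp(6*t) + 2*t*exp(6*t)/3.
Apply the initial conditions: y(0) = C1 + C2 = -2 and y'(0) = 2/3 - 3*C1 + 6*C2 = -1. Solving gives C1 = -31/27, C2 = -23/27.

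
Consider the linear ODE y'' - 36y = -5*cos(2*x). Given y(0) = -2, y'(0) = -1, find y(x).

Characteristic equation r² - 36 = 0 factors as (r - 6)(r + 6) = 0, so r = 6, -6.
Hence y_h = C1*exp(6*x) + C2*exp(-6*x).
Try y_p = A*cos(2*x) + B*sin(2*x). Substituting and equating the coefficients of cos(2x) and sin(2x) gives A = 1/8, B = 0, so y_p = cos(2*x)/8.
General solution: y = cos(2*x)/8 + C1*exp(6*x) + C2*exp(-6*x).
Apply the initial conditions: y(0) = 1/8 + C1 + C2 = -2 and y'(0) = -6*C2 + 6*C1 = -1. Solving gives C1 = -55/48, C2 = -47/48.

y = -55*exp(6*x)/48 - 47*exp(-6*x)/48 + cos(2*x)/8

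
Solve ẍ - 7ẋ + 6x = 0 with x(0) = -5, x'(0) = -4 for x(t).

Characteristic equation r² - 7r + 6 = 0 factors as (r - 6)(r - 1) = 0, so r = 6, 1.
Hence x_h = C1*exp(6*t) + C2*exp(t).
Apply the initial conditions: x(0) = C1 + C2 = -5 and x'(0) = C2 + 6*C1 = -4. Solving gives C1 = 1/5, C2 = -26/5.

x = -26*exp(t)/5 + exp(6*t)/5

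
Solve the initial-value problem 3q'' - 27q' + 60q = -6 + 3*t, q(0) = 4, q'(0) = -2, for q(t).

Divide through by 3: q'' - 9q' + 20q = -2 + t.
Characteristic equation r² - 9r + 20 = 0 factors as (r - 4)(r - 5) = 0, so r = 4, 5.
Hence q_h = C1*exp(4*t) + C2*exp(5*t).
For the particular solution try q_p = A0 + A1*t. Substituting and matching coefficients of each power of t gives A0 = -31/400, A1 = 1/20, so q_p = -31/400 + t/20.
General solution: q = -31/400 + t/20 + C1*exp(4*t) + C2*exp(5*t).
Apply the initial conditions: q(0) = -31/400 + C1 + C2 = 4 and q'(0) = 1/20 + 4*C1 + 5*C2 = -2. Solving gives C1 = 359/16, C2 = -459/25.

q = -31/400 - 459*exp(5*t)/25 + t/20 + 359*exp(4*t)/16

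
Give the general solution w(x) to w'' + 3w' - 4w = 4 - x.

Characteristic equation r² + 3r - 4 = 0 factors as (r - 1)(r + 4) = 0, so r = 1, -4.
Hence w_h = C1*exp(x) + C2*exp(-4*x).
For the particular solution try w_p = A0 + A1*x. Substituting and matching coefficients of each power of x gives A0 = -13/16, A1 = 1/4, so w_p = -13/16 + x/4.

w = -13/16 + x/4 + C1*exp(x) + C2*exp(-4*x)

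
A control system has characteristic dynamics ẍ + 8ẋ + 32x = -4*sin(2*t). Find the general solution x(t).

Characteristic equation r² + 8r + 32 = 0 has discriminant (8)² - 4·(32) = -64 < 0, so r = -4 ± 4i.
Hence x_h = C1*cos(4*t)*exp(-4*t) + C2*exp(-4*t)*sin(4*t).
Try x_p = A*cos(2*t) + B*sin(2*t). Substituting and equating the coefficients of cos(2t) and sin(2t) gives A = 4/65, B = -7/65, so x_p = -7*sin(2*t)/65 + 4*cos(2*t)/65.

x = -7*sin(2*t)/65 + 4*cos(2*t)/65 + C1*cos(4*t)*exp(-4*t) + C2*exp(-4*t)*sin(4*t)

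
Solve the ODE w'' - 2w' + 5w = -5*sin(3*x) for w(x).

w = -15*cos(3*x)/26 + 5*sin(3*x)/13 + C1*cos(2*x)*exp(x) + C2*exp(x)*sin(2*x)

Characteristic equation r² - 2r + 5 = 0 has discriminant (-2)² - 4·(5) = -16 < 0, so r = 1 ± 2i.
Hence w_h = C1*cos(2*x)*exp(x) + C2*exp(x)*sin(2*x).
Try w_p = A*cos(3*x) + B*sin(3*x). Substituting and equating the coefficients of cos(3x) and sin(3x) gives A = -15/26, B = 5/13, so w_p = -15*cos(3*x)/26 + 5*sin(3*x)/13.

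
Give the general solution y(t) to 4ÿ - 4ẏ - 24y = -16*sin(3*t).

Divide through by 4: y'' - y' - 6y = -4*sin(3*t).
Characteristic equation r² - r - 6 = 0 factors as (r - 3)(r + 2) = 0, so r = 3, -2.
Hence y_h = C1*exp(3*t) + C2*exp(-2*t).
Try y_p = A*cos(3*t) + B*sin(3*t). Substituting and equating the coefficients of cos(3t) and sin(3t) gives A = -2/39, B = 10/39, so y_p = -2*cos(3*t)/39 + 10*sin(3*t)/39.

y = -2*cos(3*t)/39 + 10*sin(3*t)/39 + C1*exp(3*t) + C2*exp(-2*t)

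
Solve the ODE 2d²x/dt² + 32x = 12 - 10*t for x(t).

x = 3/8 - 5*t/16 + C1*cos(4*t) + C2*sin(4*t)

Divide through by 2: x'' + 16x = 6 - 5*t.
Characteristic equation r² + 16 = 0 has discriminant (0)² - 4·(16) = -64 < 0, so r = ± 4i.
Hence x_h = C1*cos(4*t) + C2*sin(4*t).
For the particular solution try x_p = A0 + A1*t. Substituting and matching coefficients of each power of t gives A0 = 3/8, A1 = -5/16, so x_p = 3/8 - 5*t/16.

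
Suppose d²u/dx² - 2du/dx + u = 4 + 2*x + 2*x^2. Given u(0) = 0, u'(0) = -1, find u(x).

Characteristic equation r² - 2r + 1 = 0 has discriminant (-2)² - 4·(1) = 0, so r = 1 is a repeated root.
Hence u_h = (C1 + C2*x)*exp(x).
For the particular solution try u_p = A0 + A1*x + A2*x^2. Substituting and matching coefficients of each power of x gives A0 = 20, A1 = 10, A2 = 2, so u_p = 20 + 2*x^2 + 10*x.
General solution: u = 20 + 2*x^2 + 10*x + C1*exp(x) + C2*x*exp(x).
Apply the initial conditions: u(0) = 20 + C1 = 0 and u'(0) = 10 + C1 + C2 = -1. Solving gives C1 = -20, C2 = 9.

u = 20 - 20*exp(x) + 2*x**2 + 10*x + 9*x*exp(x)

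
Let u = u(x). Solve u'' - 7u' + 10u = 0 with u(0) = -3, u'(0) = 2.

u = -17*exp(2*x)/3 + 8*exp(5*x)/3

Characteristic equation r² - 7r + 10 = 0 factors as (r - 5)(r - 2) = 0, so r = 5, 2.
Hence u_h = C1*exp(5*x) + C2*exp(2*x).
Apply the initial conditions: u(0) = C1 + C2 = -3 and u'(0) = 2*C2 + 5*C1 = 2. Solving gives C1 = 8/3, C2 = -17/3.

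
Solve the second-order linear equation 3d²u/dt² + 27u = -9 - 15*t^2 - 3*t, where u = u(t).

Divide through by 3: u'' + 9u = -3 - t - 5*t^2.
Characteristic equation r² + 9 = 0 has discriminant (0)² - 4·(9) = -36 < 0, so r = ± 3i.
Hence u_h = C1*cos(3*t) + C2*sin(3*t).
For the particular solution try u_p = A0 + A1*t + A2*t^2. Substituting and matching coefficients of each power of t gives A0 = -17/81, A1 = -1/9, A2 = -5/9, so u_p = -17/81 - 5*t^2/9 - t/9.

u = -17/81 - 5*t**2/9 - t/9 + C1*cos(3*t) + C2*sin(3*t)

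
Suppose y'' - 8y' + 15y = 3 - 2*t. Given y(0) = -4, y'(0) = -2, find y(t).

Characteristic equation r² - 8r + 15 = 0 factors as (r - 5)(r - 3) = 0, so r = 5, 3.
Hence y_h = C1*exp(5*t) + C2*exp(3*t).
For the particular solution try y_p = A0 + A1*t. Substituting and matching coefficients of each power of t gives A0 = 29/225, A1 = -2/15, so y_p = 29/225 - 2*t/15.
General solution: y = 29/225 - 2*t/15 + C1*exp(5*t) + C2*exp(3*t).
Apply the initial conditions: y(0) = 29/225 + C1 + C2 = -4 and y'(0) = -2/15 + 3*C2 + 5*C1 = -2. Solving gives C1 = 263/50, C2 = -169/18.

y = 29/225 - 169*exp(3*t)/18 - 2*t/15 + 263*exp(5*t)/50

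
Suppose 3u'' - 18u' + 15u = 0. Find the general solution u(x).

Divide through by 3: u'' - 6u' + 5u = 0.
Characteristic equation r² - 6r + 5 = 0 factors as (r - 5)(r - 1) = 0, so r = 5, 1.
Hence u_h = C1*exp(5*x) + C2*exp(x).

u = C1*exp(5*x) + C2*exp(x)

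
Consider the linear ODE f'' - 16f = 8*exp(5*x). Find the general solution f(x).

Characteristic equation r² - 16 = 0 factors as (r - 4)(r + 4) = 0, so r = 4, -4.
Hence f_h = C1*exp(4*x) + C2*exp(-4*x).
Try f_p = A*exp(5*x). Substituting into the equation and dividing by exp(5*x) gives A = 8/9, so f_p = 8*exp(5*x)/9.

f = 8*exp(5*x)/9 + C1*exp(4*x) + C2*exp(-4*x)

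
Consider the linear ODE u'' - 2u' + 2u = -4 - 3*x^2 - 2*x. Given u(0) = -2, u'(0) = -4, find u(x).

Characteristic equation r² - 2r + 2 = 0 has discriminant (-2)² - 4·(2) = -4 < 0, so r = 1 ± i.
Hence u_h = C1*cos(x)*exp(x) + C2*exp(x)*sin(x).
For the particular solution try u_p = A0 + A1*x + A2*x^2. Substituting and matching coefficients of each power of x gives A0 = -9/2, A1 = -4, A2 = -3/2, so u_p = -9/2 - 4*x - 3*x^2/2.
General solution: u = -9/2 - 4*x - 3*x^2/2 + C1*cos(x)*exp(x) + C2*exp(x)*sin(x).
Apply the initial conditions: u(0) = -9/2 + C1 = -2 and u'(0) = -4 + C1 + C2 = -4. Solving gives C1 = 5/2, C2 = -5/2.

u = -9/2 - 4*x - 3*x**2/2 - 5*exp(x)*sin(x)/2 + 5*cos(x)*exp(x)/2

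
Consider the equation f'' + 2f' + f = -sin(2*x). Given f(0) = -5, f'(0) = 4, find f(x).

f = -129*exp(-x)/25 + 3*sin(2*x)/25 + 4*cos(2*x)/25 - 7*x*exp(-x)/5

Characteristic equation r² + 2r + 1 = 0 has discriminant (2)² - 4·(1) = 0, so r = -1 is a repeated root.
Hence f_h = (C1 + C2*x)*exp(-x).
Try f_p = A*cos(2*x) + B*sin(2*x). Substituting and equating the coefficients of cos(2x) and sin(2x) gives A = 4/25, B = 3/25, so f_p = 3*sin(2*x)/25 + 4*cos(2*x)/25.
General solution: f = 3*sin(2*x)/25 + 4*cos(2*x)/25 + C1*exp(-x) + C2*x*exp(-x).
Apply the initial conditions: f(0) = 4/25 + C1 = -5 and f'(0) = 6/25 + C2 - C1 = 4. Solving gives C1 = -129/25, C2 = -7/5.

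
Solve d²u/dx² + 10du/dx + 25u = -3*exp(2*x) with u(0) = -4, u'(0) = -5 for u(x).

u = -193*exp(-5*x)/49 - 3*exp(2*x)/49 - 172*x*exp(-5*x)/7

Characteristic equation r² + 10r + 25 = 0 has discriminant (10)² - 4·(25) = 0, so r = -5 is a repeated root.
Hence u_h = (C1 + C2*x)*exp(-5*x).
Try u_p = A*exp(2*x). Substituting into the equation and dividing by exp(2*x) gives A = -3/49, so u_p = -3*exp(2*x)/49.
General solution: u = -3*exp(2*x)/49 + C1*exp(-5*x) + C2*x*exp(-5*x).
Apply the initial conditions: u(0) = -3/49 + C1 = -4 and u'(0) = -6/49 + C2 - 5*C1 = -5. Solving gives C1 = -193/49, C2 = -172/7.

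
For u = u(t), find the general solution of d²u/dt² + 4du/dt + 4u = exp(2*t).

u = exp(2*t)/16 + C1*exp(-2*t) + C2*t*exp(-2*t)

Characteristic equation r² + 4r + 4 = 0 has discriminant (4)² - 4·(4) = 0, so r = -2 is a repeated root.
Hence u_h = (C1 + C2*t)*exp(-2*t).
Try u_p = A*exp(2*t). Substituting into the equation and dividing by exp(2*t) gives A = 1/16, so u_p = exp(2*t)/16.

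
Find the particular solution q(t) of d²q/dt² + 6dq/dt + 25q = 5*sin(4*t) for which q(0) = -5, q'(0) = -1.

q = -40*cos(4*t)/219 + 5*sin(4*t)/73 - 1055*cos(4*t)*exp(-3*t)/219 - 287*exp(-3*t)*sin(4*t)/73

Characteristic equation r² + 6r + 25 = 0 has discriminant (6)² - 4·(25) = -64 < 0, so r = -3 ± 4i.
Hence q_h = C1*cos(4*t)*exp(-3*t) + C2*exp(-3*t)*sin(4*t).
Try q_p = A*cos(4*t) + B*sin(4*t). Substituting and equating the coefficients of cos(4t) and sin(4t) gives A = -40/219, B = 5/73, so q_p = -40*cos(4*t)/219 + 5*sin(4*t)/73.
General solution: q = -40*cos(4*t)/219 + 5*sin(4*t)/73 + C1*cos(4*t)*exp(-3*t) + C2*exp(-3*t)*sin(4*t).
Apply the initial conditions: q(0) = -40/219 + C1 = -5 and q'(0) = 20/73 - 3*C1 + 4*C2 = -1. Solving gives C1 = -1055/219, C2 = -287/73.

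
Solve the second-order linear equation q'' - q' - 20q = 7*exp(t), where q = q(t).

q = -7*exp(t)/20 + C1*exp(5*t) + C2*exp(-4*t)

Characteristic equation r² - r - 20 = 0 factors as (r - 5)(r + 4) = 0, so r = 5, -4.
Hence q_h = C1*exp(5*t) + C2*exp(-4*t).
Try q_p = A*exp(t). Substituting into the equation and dividing by exp(t) gives A = -7/20, so q_p = -7*exp(t)/20.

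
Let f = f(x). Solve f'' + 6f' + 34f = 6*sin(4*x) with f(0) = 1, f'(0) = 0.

Characteristic equation r² + 6r + 34 = 0 has discriminant (6)² - 4·(34) = -100 < 0, so r = -3 ± 5i.
Hence f_h = C1*cos(5*x)*exp(-3*x) + C2*exp(-3*x)*sin(5*x).
Try f_p = A*cos(4*x) + B*sin(4*x). Substituting and equating the coefficients of cos(4x) and sin(4x) gives A = -4/25, B = 3/25, so f_p = -4*cos(4*x)/25 + 3*sin(4*x)/25.
General solution: f = -4*cos(4*x)/25 + 3*sin(4*x)/25 + C1*cos(5*x)*exp(-3*x) + C2*exp(-3*x)*sin(5*x).
Apply the initial conditions: f(0) = -4/25 + C1 = 1 and f'(0) = 12/25 - 3*C1 + 5*C2 = 0. Solving gives C1 = 29/25, C2 = 3/5.

f = -4*cos(4*x)/25 + 3*sin(4*x)/25 + 3*exp(-3*x)*sin(5*x)/5 + 29*cos(5*x)*exp(-3*x)/25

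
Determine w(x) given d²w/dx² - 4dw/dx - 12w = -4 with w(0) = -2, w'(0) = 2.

w = 1/3 - 2*exp(-2*x) - exp(6*x)/3

Characteristic equation r² - 4r - 12 = 0 factors as (r - 6)(r + 2) = 0, so r = 6, -2.
Hence w_h = C1*exp(6*x) + C2*exp(-2*x).
For the particular solution try w_p = A0. Substituting and matching coefficients of each power of x gives A0 = 1/3, so w_p = 1/3.
General solution: w = 1/3 + C1*exp(6*x) + C2*exp(-2*x).
Apply the initial conditions: w(0) = 1/3 + C1 + C2 = -2 and w'(0) = -2*C2 + 6*C1 = 2. Solving gives C1 = -1/3, C2 = -2.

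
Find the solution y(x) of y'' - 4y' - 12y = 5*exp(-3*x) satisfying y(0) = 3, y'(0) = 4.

Characteristic equation r² - 4r - 12 = 0 factors as (r + 2)(r - 6) = 0, so r = -2, 6.
Hence y_h = C1*exp(-2*x) + C2*exp(6*x).
Try y_p = A*exp(-3*x). Substituting into the equation and dividing by exp(-3*x) gives A = 5/9, so y_p = 5*exp(-3*x)/9.
General solution: y = 5*exp(-3*x)/9 + C1*exp(-2*x) + C2*exp(6*x).
Apply the initial conditions: y(0) = 5/9 + C1 + C2 = 3 and y'(0) = -5/3 - 2*C1 + 6*C2 = 4. Solving gives C1 = 9/8, C2 = 95/72.

y = 5*exp(-3*x)/9 + 9*exp(-2*x)/8 + 95*exp(6*x)/72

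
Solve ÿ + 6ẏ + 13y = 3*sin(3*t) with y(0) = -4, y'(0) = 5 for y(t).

Characteristic equation r² + 6r + 13 = 0 has discriminant (6)² - 4·(13) = -16 < 0, so r = -3 ± 2i.
Hence y_h = C1*cos(2*t)*exp(-3*t) + C2*exp(-3*t)*sin(2*t).
Try y_p = A*cos(3*t) + B*sin(3*t). Substituting and equating the coefficients of cos(3t) and sin(3t) gives A = -27/170, B = 3/85, so y_p = -27*cos(3*t)/170 + 3*sin(3*t)/85.
General solution: y = -27*cos(3*t)/170 + 3*sin(3*t)/85 + C1*cos(2*t)*exp(-3*t) + C2*exp(-3*t)*sin(2*t).
Apply the initial conditions: y(0) = -27/170 + C1 = -4 and y'(0) = 9/85 - 3*C1 + 2*C2 = 5. Solving gives C1 = -653/170, C2 = -1127/340.

y = -27*cos(3*t)/170 + 3*sin(3*t)/85 - 1127*exp(-3*t)*sin(2*t)/340 - 653*cos(2*t)*exp(-3*t)/170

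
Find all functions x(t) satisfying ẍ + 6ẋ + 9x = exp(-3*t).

x = C1*exp(-3*t) + t**2*exp(-3*t)/2 + C2*t*exp(-3*t)

Characteristic equation r² + 6r + 9 = 0 has discriminant (6)² - 4·(9) = 0, so r = -3 is a repeated root.
Hence x_h = (C1 + C2*t)*exp(-3*t).
Since exp(-3*t) solves the homogeneous equation (r = -3 is a root of multiplicity 2), multiply the trial by t^2. Try x_p = A*t^2*exp(-3*t). Substituting into the equation and dividing by exp(-3*t) gives A = 1/2, so x_p = t^2*exp(-3*t)/2.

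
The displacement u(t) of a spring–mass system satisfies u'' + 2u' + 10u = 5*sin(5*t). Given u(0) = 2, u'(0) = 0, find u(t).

Characteristic equation r² + 2r + 10 = 0 has discriminant (2)² - 4·(10) = -36 < 0, so r = -1 ± 3i.
Hence u_h = C1*cos(3*t)*exp(-t) + C2*exp(-t)*sin(3*t).
Try u_p = A*cos(5*t) + B*sin(5*t). Substituting and equating the coefficients of cos(5t) and sin(5t) gives A = -2/13, B = -3/13, so u_p = -3*sin(5*t)/13 - 2*cos(5*t)/13.
General solution: u = -3*sin(5*t)/13 - 2*cos(5*t)/13 + C1*cos(3*t)*exp(-t) + C2*exp(-t)*sin(3*t).
Apply the initial conditions: u(0) = -2/13 + C1 = 2 and u'(0) = -15/13 - C1 + 3*C2 = 0. Solving gives C1 = 28/13, C2 = 43/39.

u = -3*sin(5*t)/13 - 2*cos(5*t)/13 + 28*cos(3*t)*exp(-t)/13 + 43*exp(-t)*sin(3*t)/39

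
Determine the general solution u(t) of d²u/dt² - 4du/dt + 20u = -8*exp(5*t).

u = -8*exp(5*t)/25 + C1*cos(4*t)*exp(2*t) + C2*exp(2*t)*sin(4*t)

Characteristic equation r² - 4r + 20 = 0 has discriminant (-4)² - 4·(20) = -64 < 0, so r = 2 ± 4i.
Hence u_h = C1*cos(4*t)*exp(2*t) + C2*exp(2*t)*sin(4*t).
Try u_p = A*exp(5*t). Substituting into the equation and dividing by exp(5*t) gives A = -8/25, so u_p = -8*exp(5*t)/25.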